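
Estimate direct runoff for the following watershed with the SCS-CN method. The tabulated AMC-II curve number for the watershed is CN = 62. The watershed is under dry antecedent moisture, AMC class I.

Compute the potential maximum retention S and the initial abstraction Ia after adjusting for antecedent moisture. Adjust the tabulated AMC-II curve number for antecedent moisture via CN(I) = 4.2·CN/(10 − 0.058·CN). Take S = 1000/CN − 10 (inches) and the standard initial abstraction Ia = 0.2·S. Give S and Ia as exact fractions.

S = 9500/651 in ≈ 14.593 in; Ia = 1900/651 in ≈ 2.919 in

CN(I) from CN(II)=62: (4.2·62)/(10 − 0.058·62) = 65100/1601 ≈ 40.662
Retention S: 1000/CN − 10 with CN=40.662 → S = 9500/651 ≈ 14.593 in
Ia = 0.2S: 0.2·14.593 = 2.919 in (exactly 1900/651)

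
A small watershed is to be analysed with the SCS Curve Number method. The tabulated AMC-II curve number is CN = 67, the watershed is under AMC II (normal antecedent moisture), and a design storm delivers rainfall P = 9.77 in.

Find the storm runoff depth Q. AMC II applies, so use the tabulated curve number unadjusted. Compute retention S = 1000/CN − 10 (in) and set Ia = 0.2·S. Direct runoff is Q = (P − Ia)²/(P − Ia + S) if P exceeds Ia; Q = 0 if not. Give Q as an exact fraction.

CN(II) = 67; AMC II needs no correction.
S = 1000/67 − 10 = 330/67 in ≈ 4.925 in
Ia = 0.2·(330/67) = 66/67 in ≈ 0.985 in
Excess rainfall: 9.770 − 0.985 = 8.785 in; P > Ia so Q > 0
Q: (58859/6700)² ÷ (91859/6700) = 3464381881/615455300 in (≈ 5.629 in)

Q = 3464381881/615455300 in ≈ 5.629 in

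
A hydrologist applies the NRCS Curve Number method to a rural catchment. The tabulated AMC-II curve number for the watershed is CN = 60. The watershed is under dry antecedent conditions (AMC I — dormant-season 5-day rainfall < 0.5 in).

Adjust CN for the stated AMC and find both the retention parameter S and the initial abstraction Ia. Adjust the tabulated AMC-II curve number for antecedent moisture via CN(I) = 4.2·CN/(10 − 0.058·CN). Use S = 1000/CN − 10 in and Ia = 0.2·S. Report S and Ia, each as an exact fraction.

S = 1000/63 in ≈ 15.873 in; Ia = 200/63 in ≈ 3.175 in

Dry (AMC I): CN(I) = 4.2·60/(10 − 0.058·60) = 252/(163/25) = 6300/163 ≈ 38.650
Max retention: S = 1000/(6300/163) − 10 = 1000/63 in (≈ 15.873 in)
Ia = 0.2·(1000/63) = 200/63 in ≈ 3.175 in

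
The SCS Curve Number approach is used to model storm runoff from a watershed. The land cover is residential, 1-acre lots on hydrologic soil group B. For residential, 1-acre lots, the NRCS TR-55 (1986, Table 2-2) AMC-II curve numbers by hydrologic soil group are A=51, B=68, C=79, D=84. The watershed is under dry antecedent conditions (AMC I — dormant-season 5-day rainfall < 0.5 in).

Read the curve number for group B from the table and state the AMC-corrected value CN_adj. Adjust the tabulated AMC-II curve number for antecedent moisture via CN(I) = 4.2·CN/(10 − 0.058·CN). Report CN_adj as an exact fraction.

CN_adj = 35700/757 ≈ 47.160

NRCS table: residential, 1-acre lots, soil group B → CN(II) = 68
Dry (AMC I): CN(I) = 4.2·68/(10 − 0.058·68) = (1428/5)/(757/125) = 35700/757 ≈ 47.160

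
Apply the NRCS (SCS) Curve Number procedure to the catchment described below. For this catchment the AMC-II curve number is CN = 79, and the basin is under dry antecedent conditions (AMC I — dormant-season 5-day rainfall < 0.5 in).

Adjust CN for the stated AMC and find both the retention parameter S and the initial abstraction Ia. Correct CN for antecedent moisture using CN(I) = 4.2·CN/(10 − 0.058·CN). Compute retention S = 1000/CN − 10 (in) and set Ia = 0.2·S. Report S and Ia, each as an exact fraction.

S = 500/79 in ≈ 6.329 in; Ia = 100/79 in ≈ 1.266 in

Dry (AMC I): CN(I) = 4.2·79/(10 − 0.058·79) = (1659/5)/(2709/500) = 7900/129 ≈ 61.240
Max retention: S = 1000/(7900/129) − 10 = 500/79 in (≈ 6.329 in)
Initial abstraction Ia = S/5 = (500/79)/5 = 100/79 ≈ 1.266 in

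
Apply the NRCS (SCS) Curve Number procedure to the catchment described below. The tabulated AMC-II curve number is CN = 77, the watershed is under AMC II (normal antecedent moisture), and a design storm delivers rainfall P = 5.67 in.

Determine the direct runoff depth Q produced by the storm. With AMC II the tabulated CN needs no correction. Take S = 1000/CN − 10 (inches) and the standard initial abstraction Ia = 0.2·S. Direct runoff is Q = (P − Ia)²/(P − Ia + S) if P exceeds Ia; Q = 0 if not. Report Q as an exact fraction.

Q = 1525605481/477854300 in ≈ 3.193 in

CN(II) = 77; AMC II needs no correction.
S = 1000/77 − 10 = 230/77 in ≈ 2.987 in
Initial abstraction Ia = S/5 = (230/77)/5 = 46/77 ≈ 0.597 in
Since P=5.670 > Ia=0.597: effective rainfall P−Ia = 39059/7700 in
Runoff Q = (P−Ia)²/(P−Ia+S) = (5.073)²/(5.073+2.987) = 1525605481/477854300 ≈ 3.193 in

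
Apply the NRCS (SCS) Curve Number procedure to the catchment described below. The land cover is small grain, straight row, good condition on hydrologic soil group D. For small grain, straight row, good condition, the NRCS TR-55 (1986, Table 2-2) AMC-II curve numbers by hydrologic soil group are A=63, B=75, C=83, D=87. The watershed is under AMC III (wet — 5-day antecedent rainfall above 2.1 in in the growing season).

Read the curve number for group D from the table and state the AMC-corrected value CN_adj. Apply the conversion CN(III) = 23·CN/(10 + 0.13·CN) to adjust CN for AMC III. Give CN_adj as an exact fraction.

NRCS table: small grain, straight row, good condition, soil group D → CN(II) = 87
Wet (AMC III): CN(III) = 23·87/(10 + 0.13·87) = 2001/(2131/100) = 200100/2131 ≈ 93.900

CN_adj = 200100/2131 ≈ 93.900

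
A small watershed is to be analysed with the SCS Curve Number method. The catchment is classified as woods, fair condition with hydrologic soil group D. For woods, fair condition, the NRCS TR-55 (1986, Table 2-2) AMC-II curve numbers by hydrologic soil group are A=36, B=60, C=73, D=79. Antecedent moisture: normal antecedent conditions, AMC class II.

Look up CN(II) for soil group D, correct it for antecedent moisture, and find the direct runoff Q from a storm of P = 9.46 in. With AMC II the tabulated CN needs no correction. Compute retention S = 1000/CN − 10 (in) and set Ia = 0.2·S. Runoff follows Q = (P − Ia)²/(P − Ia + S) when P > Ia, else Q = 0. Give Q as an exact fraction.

NRCS table: woods, fair condition, soil group D → CN(II) = 79
AMC II — tabulated CN = 79 applies directly.
S = 1000/79 − 10 = 210/79 in ≈ 2.658 in
Initial abstraction Ia = S/5 = (210/79)/5 = 42/79 ≈ 0.532 in
Excess rainfall: 9.460 − 0.532 = 8.928 in; P > Ia so Q > 0
Q: (35267/3950)² ÷ (45767/3950) = 1243761289/180779650 in (≈ 6.880 in)

Q = 1243761289/180779650 in ≈ 6.880 in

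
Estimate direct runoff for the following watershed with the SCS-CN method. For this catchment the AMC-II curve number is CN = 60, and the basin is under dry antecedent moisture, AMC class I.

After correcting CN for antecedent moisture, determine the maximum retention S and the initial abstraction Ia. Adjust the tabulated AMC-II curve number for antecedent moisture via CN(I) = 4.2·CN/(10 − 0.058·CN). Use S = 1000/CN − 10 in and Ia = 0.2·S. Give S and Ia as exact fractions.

S = 1000/63 in ≈ 15.873 in; Ia = 200/63 in ≈ 3.175 in

CN(I) from CN(II)=60: (4.2·60)/(10 − 0.058·60) = 6300/163 ≈ 38.650
S = 1000/(6300/163) − 10 = 1000/63 in ≈ 15.873 in
Initial abstraction Ia = S/5 = (1000/63)/5 = 200/63 ≈ 3.175 in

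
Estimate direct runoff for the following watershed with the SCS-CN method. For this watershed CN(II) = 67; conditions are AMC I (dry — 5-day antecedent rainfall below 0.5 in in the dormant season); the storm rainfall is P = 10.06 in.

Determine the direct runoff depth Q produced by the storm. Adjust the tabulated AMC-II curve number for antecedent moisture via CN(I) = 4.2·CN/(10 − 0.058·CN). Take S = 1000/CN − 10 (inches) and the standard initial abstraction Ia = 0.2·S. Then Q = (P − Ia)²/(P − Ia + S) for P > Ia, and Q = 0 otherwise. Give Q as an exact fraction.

Q = 32727342649/10691019150 in ≈ 3.061 in

CN(I) from CN(II)=67: (4.2·67)/(10 − 0.058·67) = 46900/1019 ≈ 46.026
Max retention: S = 1000/(46900/1019) − 10 = 5500/469 in (≈ 11.727 in)
Ia = 0.2S: 0.2·11.727 = 2.345 in (exactly 1100/469)
P − Ia = 10.060 − 2.345 = 180907/23450 ≈ 7.715 in (> 0, runoff occurs)
Runoff Q = (P−Ia)²/(P−Ia+S) = (7.715)²/(7.715+11.727) = 32727342649/10691019150 ≈ 3.061 in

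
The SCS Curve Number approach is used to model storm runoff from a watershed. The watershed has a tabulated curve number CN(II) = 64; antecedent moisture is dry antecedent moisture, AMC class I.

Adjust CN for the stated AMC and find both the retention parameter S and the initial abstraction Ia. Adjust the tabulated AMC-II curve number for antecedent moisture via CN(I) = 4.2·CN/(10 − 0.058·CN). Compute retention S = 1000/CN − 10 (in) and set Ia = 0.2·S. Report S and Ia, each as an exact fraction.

CN(I) from CN(II)=64: (4.2·64)/(10 − 0.058·64) = 5600/131 ≈ 42.748
Retention S: 1000/CN − 10 with CN=42.748 → S = 375/28 ≈ 13.393 in
Initial abstraction Ia = S/5 = (375/28)/5 = 75/28 ≈ 2.679 in

S = 375/28 in ≈ 13.393 in; Ia = 75/28 in ≈ 2.679 in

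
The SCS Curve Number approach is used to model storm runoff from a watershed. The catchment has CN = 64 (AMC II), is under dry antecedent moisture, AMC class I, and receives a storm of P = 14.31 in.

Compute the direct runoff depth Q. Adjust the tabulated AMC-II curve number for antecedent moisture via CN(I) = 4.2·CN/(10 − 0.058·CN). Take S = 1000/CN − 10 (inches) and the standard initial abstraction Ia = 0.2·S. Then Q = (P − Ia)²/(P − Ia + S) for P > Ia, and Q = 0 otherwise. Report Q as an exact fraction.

Q = 5524347/1021825 in ≈ 5.406 in

Adjust CN=64 to AMC I: 4.2·64/(10 − 0.058·64) → (1344/5) ÷ (786/125) = 5600/131 ≈ 42.748
S = 1000/(5600/131) − 10 = 375/28 in ≈ 13.393 in
Initial abstraction Ia = S/5 = (375/28)/5 = 75/28 ≈ 2.679 in
P − Ia = 14.310 − 2.679 = 4071/350 ≈ 11.631 in (> 0, runoff occurs)
Runoff Q = (P−Ia)²/(P−Ia+S) = (11.631)²/(11.631+13.393) = 5524347/1021825 ≈ 5.406 in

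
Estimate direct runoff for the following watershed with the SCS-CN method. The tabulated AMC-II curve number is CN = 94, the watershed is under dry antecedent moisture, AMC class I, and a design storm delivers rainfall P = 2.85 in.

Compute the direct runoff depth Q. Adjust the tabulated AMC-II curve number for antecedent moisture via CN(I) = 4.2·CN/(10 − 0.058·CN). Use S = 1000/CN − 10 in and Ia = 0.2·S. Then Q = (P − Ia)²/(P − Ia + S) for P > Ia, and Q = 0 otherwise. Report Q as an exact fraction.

Dry (AMC I): CN(I) = 4.2·94/(10 − 0.058·94) = (1974/5)/(1137/250) = 32900/379 ≈ 86.807
S = 1000/(32900/379) − 10 = 500/329 in ≈ 1.520 in
Ia = 0.2S: 0.2·1.520 = 0.304 in (exactly 100/329)
Since P=2.850 > Ia=0.304: effective rainfall P−Ia = 16753/6580 in
Q: (16753/6580)² ÷ (26753/6580) = 280663009/176034740 in (≈ 1.594 in)

Q = 280663009/176034740 in ≈ 1.594 in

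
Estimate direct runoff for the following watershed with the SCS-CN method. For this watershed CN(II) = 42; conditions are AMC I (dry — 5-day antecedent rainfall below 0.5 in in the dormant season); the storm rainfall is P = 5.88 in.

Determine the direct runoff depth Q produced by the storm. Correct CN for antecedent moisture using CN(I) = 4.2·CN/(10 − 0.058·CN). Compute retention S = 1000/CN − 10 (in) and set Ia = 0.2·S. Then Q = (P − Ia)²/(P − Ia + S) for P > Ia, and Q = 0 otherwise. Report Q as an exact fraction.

CN(I) from CN(II)=42: (4.2·42)/(10 − 0.058·42) = 44100/1891 ≈ 23.321
Max retention: S = 1000/(44100/1891) − 10 = 14500/441 in (≈ 32.880 in)
Initial abstraction Ia = S/5 = (14500/441)/5 = 2900/441 ≈ 6.576 in
P = 5.880 ≤ Ia = 6.576 in: entire storm abstracted, Q = 0.

Q = 0 in ≈ 0.000 in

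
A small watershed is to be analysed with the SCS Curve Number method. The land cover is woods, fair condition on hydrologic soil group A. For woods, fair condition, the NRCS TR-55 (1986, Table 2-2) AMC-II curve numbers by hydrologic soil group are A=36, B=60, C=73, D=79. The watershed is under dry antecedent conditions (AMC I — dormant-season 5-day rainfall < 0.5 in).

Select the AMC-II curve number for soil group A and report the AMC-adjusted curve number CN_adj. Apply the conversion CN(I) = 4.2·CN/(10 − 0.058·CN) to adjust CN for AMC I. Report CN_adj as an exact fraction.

CN_adj = 18900/989 ≈ 19.110

NRCS table: woods, fair condition, soil group A → CN(II) = 36
Adjust CN=36 to AMC I: 4.2·36/(10 − 0.058·36) → (756/5) ÷ (989/125) = 18900/989 ≈ 19.110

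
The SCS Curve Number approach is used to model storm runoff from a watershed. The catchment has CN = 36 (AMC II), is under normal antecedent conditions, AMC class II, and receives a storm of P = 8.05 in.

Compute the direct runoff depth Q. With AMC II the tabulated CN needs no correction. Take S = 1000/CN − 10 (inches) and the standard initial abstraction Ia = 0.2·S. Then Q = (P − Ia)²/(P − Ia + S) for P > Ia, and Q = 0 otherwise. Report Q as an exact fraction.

Average conditions: CN = 36 (no AMC adjustment).
Max retention: S = 1000/36 − 10 = 160/9 in (≈ 17.778 in)
Initial abstraction Ia = S/5 = (160/9)/5 = 32/9 ≈ 3.556 in
Since P=8.050 > Ia=3.556: effective rainfall P−Ia = 809/180 in
Runoff Q = (P−Ia)²/(P−Ia+S) = (4.494)²/(4.494+17.778) = 654481/721620 ≈ 0.907 in

Q = 654481/721620 in ≈ 0.907 in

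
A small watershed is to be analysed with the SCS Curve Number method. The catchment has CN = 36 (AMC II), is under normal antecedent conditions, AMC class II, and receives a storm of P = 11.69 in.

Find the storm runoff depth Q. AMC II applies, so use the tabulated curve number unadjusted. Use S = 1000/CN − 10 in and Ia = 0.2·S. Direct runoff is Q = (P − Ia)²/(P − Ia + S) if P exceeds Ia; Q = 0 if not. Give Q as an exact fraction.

CN(II) = 36; AMC II needs no correction.
Max retention: S = 1000/36 − 10 = 160/9 in (≈ 17.778 in)
Initial abstraction Ia = S/5 = (160/9)/5 = 32/9 ≈ 3.556 in
Since P=11.690 > Ia=3.556: effective rainfall P−Ia = 7321/900 in
Q: (7321/900)² ÷ (23321/900) = 53597041/20988900 in (≈ 2.554 in)

Q = 53597041/20988900 in ≈ 2.554 in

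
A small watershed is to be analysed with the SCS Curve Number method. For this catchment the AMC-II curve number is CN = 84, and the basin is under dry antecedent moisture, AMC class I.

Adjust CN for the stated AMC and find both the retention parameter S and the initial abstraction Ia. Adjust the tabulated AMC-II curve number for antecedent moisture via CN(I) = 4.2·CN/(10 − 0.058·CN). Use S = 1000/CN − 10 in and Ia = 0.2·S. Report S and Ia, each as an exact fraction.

S = 2000/441 in ≈ 4.535 in; Ia = 400/441 in ≈ 0.907 in

Dry (AMC I): CN(I) = 4.2·84/(10 − 0.058·84) = (1764/5)/(641/125) = 44100/641 ≈ 68.799
Retention S: 1000/CN − 10 with CN=68.799 → S = 2000/441 ≈ 4.535 in
Ia = 0.2·(2000/441) = 400/441 in ≈ 0.907 in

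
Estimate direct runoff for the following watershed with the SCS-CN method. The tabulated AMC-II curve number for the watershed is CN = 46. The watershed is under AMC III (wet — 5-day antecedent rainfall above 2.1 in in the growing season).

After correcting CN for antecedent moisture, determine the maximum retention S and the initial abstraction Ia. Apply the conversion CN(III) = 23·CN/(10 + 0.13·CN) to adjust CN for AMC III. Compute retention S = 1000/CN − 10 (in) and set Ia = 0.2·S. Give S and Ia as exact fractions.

Wet (AMC III): CN(III) = 23·46/(10 + 0.13·46) = 1058/(799/50) = 52900/799 ≈ 66.208
Retention S: 1000/CN − 10 with CN=66.208 → S = 2700/529 ≈ 5.104 in
Ia = 0.2·(2700/529) = 540/529 in ≈ 1.021 in

S = 2700/529 in ≈ 5.104 in; Ia = 540/529 in ≈ 1.021 in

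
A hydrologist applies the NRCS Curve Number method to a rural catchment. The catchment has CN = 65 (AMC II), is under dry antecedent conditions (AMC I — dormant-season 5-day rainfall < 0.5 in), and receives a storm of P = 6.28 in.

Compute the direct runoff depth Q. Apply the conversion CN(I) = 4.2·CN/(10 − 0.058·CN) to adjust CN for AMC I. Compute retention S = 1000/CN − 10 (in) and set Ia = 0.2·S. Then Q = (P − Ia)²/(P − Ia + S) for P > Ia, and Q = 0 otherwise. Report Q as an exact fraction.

Adjust CN=65 to AMC I: 4.2·65/(10 − 0.058·65) → 273 ÷ (623/100) = 3900/89 ≈ 43.820
Max retention: S = 1000/(3900/89) − 10 = 500/39 in (≈ 12.821 in)
Ia = 0.2·(500/39) = 100/39 in ≈ 2.564 in
Excess rainfall: 6.280 − 2.564 = 3.716 in; P > Ia so Q > 0
Q = (3623/975)²/((3623/975) + 500/39) = (13126129/950625)/(16123/975) = 13126129/15719925 in ≈ 0.835 in

Q = 13126129/15719925 in ≈ 0.835 in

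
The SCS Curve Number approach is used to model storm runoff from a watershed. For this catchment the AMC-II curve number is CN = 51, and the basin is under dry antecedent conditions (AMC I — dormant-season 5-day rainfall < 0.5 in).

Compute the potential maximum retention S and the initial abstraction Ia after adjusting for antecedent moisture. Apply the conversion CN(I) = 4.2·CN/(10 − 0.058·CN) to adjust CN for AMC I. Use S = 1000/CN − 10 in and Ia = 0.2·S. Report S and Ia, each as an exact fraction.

CN(I) from CN(II)=51: (4.2·51)/(10 − 0.058·51) = 15300/503 ≈ 30.417
Retention S: 1000/CN − 10 with CN=30.417 → S = 3500/153 ≈ 22.876 in
Initial abstraction Ia = S/5 = (3500/153)/5 = 700/153 ≈ 4.575 in

S = 3500/153 in ≈ 22.876 in; Ia = 700/153 in ≈ 4.575 in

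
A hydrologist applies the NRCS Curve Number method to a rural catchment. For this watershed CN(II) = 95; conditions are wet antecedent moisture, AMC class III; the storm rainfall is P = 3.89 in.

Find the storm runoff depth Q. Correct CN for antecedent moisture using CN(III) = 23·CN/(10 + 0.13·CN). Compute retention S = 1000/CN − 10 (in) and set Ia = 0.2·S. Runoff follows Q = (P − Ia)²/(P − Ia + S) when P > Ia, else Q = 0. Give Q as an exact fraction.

Wet (AMC III): CN(III) = 23·95/(10 + 0.13·95) = 2185/(447/20) = 43700/447 ≈ 97.763
Max retention: S = 1000/(43700/447) − 10 = 100/437 in (≈ 0.229 in)
Initial abstraction Ia = S/5 = (100/437)/5 = 20/437 ≈ 0.046 in
P − Ia = 3.890 − 0.046 = 167993/43700 ≈ 3.844 in (> 0, runoff occurs)
Q: (167993/43700)² ÷ (177993/43700) = 28221648049/7778294100 in (≈ 3.628 in)

Q = 28221648049/7778294100 in ≈ 3.628 in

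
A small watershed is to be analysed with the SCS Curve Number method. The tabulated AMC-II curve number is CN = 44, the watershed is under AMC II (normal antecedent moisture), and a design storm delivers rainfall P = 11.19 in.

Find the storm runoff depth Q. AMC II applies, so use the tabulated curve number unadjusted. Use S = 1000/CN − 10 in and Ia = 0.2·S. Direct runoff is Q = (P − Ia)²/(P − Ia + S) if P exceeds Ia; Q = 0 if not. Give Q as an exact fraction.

Q = 90421081/25859900 in ≈ 3.497 in

AMC II — tabulated CN = 44 applies directly.
Max retention: S = 1000/44 − 10 = 140/11 in (≈ 12.727 in)
Ia = 0.2S: 0.2·12.727 = 2.545 in (exactly 28/11)
Since P=11.190 > Ia=2.545: effective rainfall P−Ia = 9509/1100 in
Q: (9509/1100)² ÷ (23509/1100) = 90421081/25859900 in (≈ 3.497 in)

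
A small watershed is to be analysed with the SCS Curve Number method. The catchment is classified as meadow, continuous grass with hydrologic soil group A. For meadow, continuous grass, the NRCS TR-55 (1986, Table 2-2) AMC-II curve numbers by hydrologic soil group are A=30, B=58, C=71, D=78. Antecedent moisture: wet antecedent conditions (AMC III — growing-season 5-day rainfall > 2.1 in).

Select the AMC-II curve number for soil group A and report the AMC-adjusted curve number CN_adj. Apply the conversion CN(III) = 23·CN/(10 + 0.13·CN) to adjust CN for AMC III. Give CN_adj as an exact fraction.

NRCS table: meadow, continuous grass, soil group A → CN(II) = 30
Adjust CN=30 to AMC III: 23·30/(10 + 0.13·30) → 690 ÷ (139/10) = 6900/139 ≈ 49.640

CN_adj = 6900/139 ≈ 49.640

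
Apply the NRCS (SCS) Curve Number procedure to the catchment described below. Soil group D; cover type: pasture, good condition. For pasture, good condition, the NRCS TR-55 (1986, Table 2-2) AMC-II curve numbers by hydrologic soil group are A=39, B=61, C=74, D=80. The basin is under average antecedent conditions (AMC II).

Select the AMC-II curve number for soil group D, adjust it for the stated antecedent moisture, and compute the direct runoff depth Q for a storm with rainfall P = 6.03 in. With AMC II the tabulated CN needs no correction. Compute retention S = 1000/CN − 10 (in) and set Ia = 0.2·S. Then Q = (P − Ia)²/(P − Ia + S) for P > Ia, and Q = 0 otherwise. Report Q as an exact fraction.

Q = 305809/80300 in ≈ 3.808 in

NRCS table: pasture, good condition, soil group D → CN(II) = 80
CN(II) = 80; AMC II needs no correction.
S = 1000/80 − 10 = 5/2 in ≈ 2.500 in
Ia = 0.2S: 0.2·2.500 = 0.500 in (exactly 1/2)
Since P=6.030 > Ia=0.500: effective rainfall P−Ia = 553/100 in
Runoff Q = (P−Ia)²/(P−Ia+S) = (5.530)²/(5.530+2.500) = 305809/80300 ≈ 3.808 in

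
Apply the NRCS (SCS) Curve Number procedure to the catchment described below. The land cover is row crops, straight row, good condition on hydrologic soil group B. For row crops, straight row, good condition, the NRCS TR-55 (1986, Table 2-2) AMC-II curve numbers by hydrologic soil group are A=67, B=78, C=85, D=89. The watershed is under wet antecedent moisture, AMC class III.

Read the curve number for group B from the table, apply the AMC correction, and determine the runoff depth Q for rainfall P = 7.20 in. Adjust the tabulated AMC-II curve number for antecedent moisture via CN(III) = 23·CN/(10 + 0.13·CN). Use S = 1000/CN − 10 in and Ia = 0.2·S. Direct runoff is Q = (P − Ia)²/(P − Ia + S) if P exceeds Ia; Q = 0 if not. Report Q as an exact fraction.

Q = 243235216/41140905 in ≈ 5.912 in

NRCS table: row crops, straight row, good condition, soil group B → CN(II) = 78
CN(III) from CN(II)=78: (23·78)/(10 + 0.13·78) = 89700/1007 ≈ 89.076
S = 1000/(89700/1007) − 10 = 1100/897 in ≈ 1.226 in
Initial abstraction Ia = S/5 = (1100/897)/5 = 220/897 ≈ 0.245 in
Since P=7.200 > Ia=0.245: effective rainfall P−Ia = 31192/4485 in
Runoff Q = (P−Ia)²/(P−Ia+S) = (6.955)²/(6.955+1.226) = 243235216/41140905 ≈ 5.912 in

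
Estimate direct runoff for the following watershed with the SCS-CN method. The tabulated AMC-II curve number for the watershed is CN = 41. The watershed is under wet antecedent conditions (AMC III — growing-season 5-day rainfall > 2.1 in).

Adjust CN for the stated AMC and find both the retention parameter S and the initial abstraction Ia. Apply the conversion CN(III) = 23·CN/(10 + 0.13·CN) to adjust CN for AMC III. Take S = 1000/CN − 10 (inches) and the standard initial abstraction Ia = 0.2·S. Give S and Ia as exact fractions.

Adjust CN=41 to AMC III: 23·41/(10 + 0.13·41) → 943 ÷ (1533/100) = 94300/1533 ≈ 61.513
S = 1000/(94300/1533) − 10 = 5900/943 in ≈ 6.257 in
Initial abstraction Ia = S/5 = (5900/943)/5 = 1180/943 ≈ 1.251 in

S = 5900/943 in ≈ 6.257 in; Ia = 1180/943 in ≈ 1.251 in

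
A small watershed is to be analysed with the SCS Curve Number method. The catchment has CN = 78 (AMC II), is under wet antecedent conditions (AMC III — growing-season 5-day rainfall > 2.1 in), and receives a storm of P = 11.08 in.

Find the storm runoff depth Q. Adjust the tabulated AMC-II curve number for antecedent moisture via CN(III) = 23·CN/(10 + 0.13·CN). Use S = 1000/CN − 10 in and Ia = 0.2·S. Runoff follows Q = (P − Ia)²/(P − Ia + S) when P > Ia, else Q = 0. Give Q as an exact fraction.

Wet (AMC III): CN(III) = 23·78/(10 + 0.13·78) = 1794/(1007/50) = 89700/1007 ≈ 89.076
S = 1000/(89700/1007) − 10 = 1100/897 in ≈ 1.226 in
Ia = 0.2S: 0.2·1.226 = 0.245 in (exactly 220/897)
Since P=11.080 > Ia=0.245: effective rainfall P−Ia = 242969/22425 in
Q = (242969/22425)²/((242969/22425) + 1100/897) = (59033934961/502880625)/(270469/22425) = 59033934961/6065267325 in ≈ 9.733 in

Q = 59033934961/6065267325 in ≈ 9.733 in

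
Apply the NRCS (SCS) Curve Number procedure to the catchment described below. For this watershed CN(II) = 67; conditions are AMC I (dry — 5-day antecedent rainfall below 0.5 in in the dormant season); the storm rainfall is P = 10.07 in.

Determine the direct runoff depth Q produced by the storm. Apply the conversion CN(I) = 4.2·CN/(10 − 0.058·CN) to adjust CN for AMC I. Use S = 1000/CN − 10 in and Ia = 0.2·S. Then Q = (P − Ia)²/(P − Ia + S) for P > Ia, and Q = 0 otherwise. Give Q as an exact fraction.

Q = 131248972089/42786072700 in ≈ 3.068 in

Adjust CN=67 to AMC I: 4.2·67/(10 − 0.058·67) → (1407/5) ÷ (3057/500) = 46900/1019 ≈ 46.026
Retention S: 1000/CN − 10 with CN=46.026 → S = 5500/469 ≈ 11.727 in
Ia = 0.2·(5500/469) = 1100/469 in ≈ 2.345 in
Since P=10.070 > Ia=2.345: effective rainfall P−Ia = 362283/46900 in
Q = (362283/46900)²/((362283/46900) + 5500/469) = (131248972089/2199610000)/(912283/46900) = 131248972089/42786072700 in ≈ 3.068 in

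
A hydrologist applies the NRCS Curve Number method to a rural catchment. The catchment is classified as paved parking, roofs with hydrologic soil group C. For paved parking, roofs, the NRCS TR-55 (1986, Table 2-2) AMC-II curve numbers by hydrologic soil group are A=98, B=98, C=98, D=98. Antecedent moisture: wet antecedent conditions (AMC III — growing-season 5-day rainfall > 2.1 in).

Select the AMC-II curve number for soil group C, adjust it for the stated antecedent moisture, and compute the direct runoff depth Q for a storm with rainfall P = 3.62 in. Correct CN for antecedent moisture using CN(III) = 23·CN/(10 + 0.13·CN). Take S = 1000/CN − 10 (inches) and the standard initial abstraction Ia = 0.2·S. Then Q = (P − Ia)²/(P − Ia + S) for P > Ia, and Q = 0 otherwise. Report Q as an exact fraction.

Q = 41203722169/11720067450 in ≈ 3.516 in

NRCS table: paved parking, roofs, soil group C → CN(II) = 98
Wet (AMC III): CN(III) = 23·98/(10 + 0.13·98) = 2254/(1137/50) = 112700/1137 ≈ 99.120
S = 1000/(112700/1137) − 10 = 100/1127 in ≈ 0.089 in
Initial abstraction Ia = S/5 = (100/1127)/5 = 20/1127 ≈ 0.018 in
Excess rainfall: 3.620 − 0.018 = 3.602 in; P > Ia so Q > 0
Q: (202987/56350)² ÷ (207987/56350) = 41203722169/11720067450 in (≈ 3.516 in)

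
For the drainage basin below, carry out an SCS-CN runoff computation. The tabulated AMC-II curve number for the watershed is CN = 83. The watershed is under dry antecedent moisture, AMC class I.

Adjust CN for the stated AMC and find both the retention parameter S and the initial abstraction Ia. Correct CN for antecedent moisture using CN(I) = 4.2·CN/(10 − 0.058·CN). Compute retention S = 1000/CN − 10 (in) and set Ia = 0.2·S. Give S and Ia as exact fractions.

Dry (AMC I): CN(I) = 4.2·83/(10 − 0.058·83) = (1743/5)/(2593/500) = 174300/2593 ≈ 67.219
Max retention: S = 1000/(174300/2593) − 10 = 8500/1743 in (≈ 4.877 in)
Ia = 0.2S: 0.2·4.877 = 0.975 in (exactly 1700/1743)

S = 8500/1743 in ≈ 4.877 in; Ia = 1700/1743 in ≈ 0.975 in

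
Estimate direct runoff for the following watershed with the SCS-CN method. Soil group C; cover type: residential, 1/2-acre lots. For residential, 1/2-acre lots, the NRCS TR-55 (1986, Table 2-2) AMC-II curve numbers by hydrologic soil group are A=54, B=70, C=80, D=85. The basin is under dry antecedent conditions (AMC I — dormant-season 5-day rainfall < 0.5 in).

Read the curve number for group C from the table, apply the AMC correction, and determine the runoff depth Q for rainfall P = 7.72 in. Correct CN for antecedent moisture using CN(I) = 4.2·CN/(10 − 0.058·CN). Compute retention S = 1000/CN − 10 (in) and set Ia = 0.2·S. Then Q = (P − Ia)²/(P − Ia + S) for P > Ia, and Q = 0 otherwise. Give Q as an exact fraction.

NRCS table: residential, 1/2-acre lots, soil group C → CN(II) = 80
CN(I) from CN(II)=80: (4.2·80)/(10 − 0.058·80) = 4200/67 ≈ 62.687
Retention S: 1000/CN − 10 with CN=62.687 → S = 125/21 ≈ 5.952 in
Initial abstraction Ia = S/5 = (125/21)/5 = 25/21 ≈ 1.190 in
Excess rainfall: 7.720 − 1.190 = 6.530 in; P > Ia so Q > 0
Q = (3428/525)²/((3428/525) + 125/21) = (11751184/275625)/(6553/525) = 11751184/3440325 in ≈ 3.416 in

Q = 11751184/3440325 in ≈ 3.416 in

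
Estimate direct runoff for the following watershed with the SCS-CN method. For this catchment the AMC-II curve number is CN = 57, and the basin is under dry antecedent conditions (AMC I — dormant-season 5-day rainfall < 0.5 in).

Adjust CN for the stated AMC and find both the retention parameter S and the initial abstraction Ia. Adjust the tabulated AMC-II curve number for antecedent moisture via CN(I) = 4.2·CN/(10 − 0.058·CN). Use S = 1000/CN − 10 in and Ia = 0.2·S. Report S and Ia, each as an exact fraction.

S = 21500/1197 in ≈ 17.962 in; Ia = 4300/1197 in ≈ 3.592 in

Dry (AMC I): CN(I) = 4.2·57/(10 − 0.058·57) = (1197/5)/(3347/500) = 119700/3347 ≈ 35.763
S = 1000/(119700/3347) − 10 = 21500/1197 in ≈ 17.962 in
Ia = 0.2S: 0.2·17.962 = 3.592 in (exactly 4300/1197)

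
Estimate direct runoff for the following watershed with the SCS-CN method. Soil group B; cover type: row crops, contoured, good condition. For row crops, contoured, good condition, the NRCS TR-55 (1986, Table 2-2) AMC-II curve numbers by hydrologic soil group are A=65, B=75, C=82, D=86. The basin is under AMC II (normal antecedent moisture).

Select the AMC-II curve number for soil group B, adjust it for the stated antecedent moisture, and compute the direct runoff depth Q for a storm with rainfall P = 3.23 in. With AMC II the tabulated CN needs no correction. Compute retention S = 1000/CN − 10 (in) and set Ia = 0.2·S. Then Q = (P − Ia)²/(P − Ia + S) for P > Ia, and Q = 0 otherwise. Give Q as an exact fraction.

NRCS table: row crops, contoured, good condition, soil group B → CN(II) = 75
AMC II — tabulated CN = 75 applies directly.
S = 1000/75 − 10 = 10/3 in ≈ 3.333 in
Ia = 0.2·(10/3) = 2/3 in ≈ 0.667 in
Excess rainfall: 3.230 − 0.667 = 2.563 in; P > Ia so Q > 0
Q: (769/300)² ÷ (1769/300) = 591361/530700 in (≈ 1.114 in)

Q = 591361/530700 in ≈ 1.114 in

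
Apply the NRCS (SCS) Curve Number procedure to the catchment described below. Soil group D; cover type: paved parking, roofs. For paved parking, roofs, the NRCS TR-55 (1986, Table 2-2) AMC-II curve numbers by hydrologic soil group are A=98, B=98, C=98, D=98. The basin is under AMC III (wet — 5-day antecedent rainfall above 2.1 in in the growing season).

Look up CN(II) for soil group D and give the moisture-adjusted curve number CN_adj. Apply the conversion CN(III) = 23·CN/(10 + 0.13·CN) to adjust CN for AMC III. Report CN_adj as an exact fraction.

CN_adj = 112700/1137 ≈ 99.120

NRCS table: paved parking, roofs, soil group D → CN(II) = 98
Wet (AMC III): CN(III) = 23·98/(10 + 0.13·98) = 2254/(1137/50) = 112700/1137 ≈ 99.120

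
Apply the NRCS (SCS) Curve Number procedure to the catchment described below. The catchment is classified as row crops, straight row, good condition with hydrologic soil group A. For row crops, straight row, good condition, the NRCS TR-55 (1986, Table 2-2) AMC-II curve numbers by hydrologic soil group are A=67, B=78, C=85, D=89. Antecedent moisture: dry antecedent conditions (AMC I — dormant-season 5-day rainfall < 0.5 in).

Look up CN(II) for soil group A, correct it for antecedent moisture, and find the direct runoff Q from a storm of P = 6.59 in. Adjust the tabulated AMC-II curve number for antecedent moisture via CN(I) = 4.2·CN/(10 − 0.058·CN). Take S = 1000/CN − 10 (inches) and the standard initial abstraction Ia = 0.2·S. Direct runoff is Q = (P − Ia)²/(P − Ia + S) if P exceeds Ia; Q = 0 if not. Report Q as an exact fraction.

Q = 39629263041/35131429900 in ≈ 1.128 in

NRCS table: row crops, straight row, good condition, soil group A → CN(II) = 67
Dry (AMC I): CN(I) = 4.2·67/(10 − 0.058·67) = (1407/5)/(3057/500) = 46900/1019 ≈ 46.026
Retention S: 1000/CN − 10 with CN=46.026 → S = 5500/469 ≈ 11.727 in
Ia = 0.2S: 0.2·11.727 = 2.345 in (exactly 1100/469)
Since P=6.590 > Ia=2.345: effective rainfall P−Ia = 199071/46900 in
Q = (199071/46900)²/((199071/46900) + 5500/469) = (39629263041/2199610000)/(749071/46900) = 39629263041/35131429900 in ≈ 1.128 in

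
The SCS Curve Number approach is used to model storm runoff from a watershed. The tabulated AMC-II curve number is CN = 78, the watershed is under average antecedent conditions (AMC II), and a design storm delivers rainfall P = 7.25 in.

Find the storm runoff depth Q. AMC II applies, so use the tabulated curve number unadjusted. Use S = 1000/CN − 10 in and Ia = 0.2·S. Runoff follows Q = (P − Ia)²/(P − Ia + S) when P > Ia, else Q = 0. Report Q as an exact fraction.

AMC II — tabulated CN = 78 applies directly.
Max retention: S = 1000/78 − 10 = 110/39 in (≈ 2.821 in)
Ia = 0.2S: 0.2·2.821 = 0.564 in (exactly 22/39)
Excess rainfall: 7.250 − 0.564 = 6.686 in; P > Ia so Q > 0
Q = (1043/156)²/((1043/156) + 110/39) = (1087849/24336)/(1483/156) = 1087849/231348 in ≈ 4.702 in

Q = 1087849/231348 in ≈ 4.702 in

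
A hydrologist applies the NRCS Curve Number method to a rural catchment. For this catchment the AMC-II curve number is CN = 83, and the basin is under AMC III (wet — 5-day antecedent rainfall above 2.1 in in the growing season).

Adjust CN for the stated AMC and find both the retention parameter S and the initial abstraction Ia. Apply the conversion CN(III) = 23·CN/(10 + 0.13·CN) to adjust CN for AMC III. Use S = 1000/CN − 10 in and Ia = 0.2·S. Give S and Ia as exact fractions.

S = 1700/1909 in ≈ 0.891 in; Ia = 340/1909 in ≈ 0.178 in

Adjust CN=83 to AMC III: 23·83/(10 + 0.13·83) → 1909 ÷ (2079/100) = 190900/2079 ≈ 91.823
S = 1000/(190900/2079) − 10 = 1700/1909 in ≈ 0.891 in
Ia = 0.2S: 0.2·0.891 = 0.178 in (exactly 340/1909)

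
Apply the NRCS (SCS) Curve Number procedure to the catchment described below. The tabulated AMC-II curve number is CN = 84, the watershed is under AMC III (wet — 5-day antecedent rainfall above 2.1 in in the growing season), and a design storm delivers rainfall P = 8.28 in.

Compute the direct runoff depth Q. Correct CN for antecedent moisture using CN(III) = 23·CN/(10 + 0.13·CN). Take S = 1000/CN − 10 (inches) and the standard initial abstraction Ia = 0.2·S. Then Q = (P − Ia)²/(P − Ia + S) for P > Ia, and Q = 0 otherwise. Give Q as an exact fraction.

Q = 9600276361/1303870575 in ≈ 7.363 in

Wet (AMC III): CN(III) = 23·84/(10 + 0.13·84) = 1932/(523/25) = 48300/523 ≈ 92.352
S = 1000/(48300/523) − 10 = 400/483 in ≈ 0.828 in
Initial abstraction Ia = S/5 = (400/483)/5 = 80/483 ≈ 0.166 in
Since P=8.280 > Ia=0.166: effective rainfall P−Ia = 97981/12075 in
Q = (97981/12075)²/((97981/12075) + 400/483) = (9600276361/145805625)/(107981/12075) = 9600276361/1303870575 in ≈ 7.363 in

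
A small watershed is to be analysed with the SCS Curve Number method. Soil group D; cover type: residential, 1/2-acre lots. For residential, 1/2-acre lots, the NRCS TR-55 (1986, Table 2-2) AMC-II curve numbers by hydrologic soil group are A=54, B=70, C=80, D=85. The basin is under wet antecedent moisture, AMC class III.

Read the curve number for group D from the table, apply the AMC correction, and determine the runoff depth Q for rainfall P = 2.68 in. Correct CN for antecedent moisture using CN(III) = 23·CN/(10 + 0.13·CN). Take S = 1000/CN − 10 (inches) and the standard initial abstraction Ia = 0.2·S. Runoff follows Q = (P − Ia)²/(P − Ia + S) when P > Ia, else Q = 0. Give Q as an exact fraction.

NRCS table: residential, 1/2-acre lots, soil group D → CN(II) = 85
Wet (AMC III): CN(III) = 23·85/(10 + 0.13·85) = 1955/(421/20) = 39100/421 ≈ 92.874
Retention S: 1000/CN − 10 with CN=92.874 → S = 300/391 ≈ 0.767 in
Ia = 0.2S: 0.2·0.767 = 0.153 in (exactly 60/391)
Excess rainfall: 2.680 − 0.153 = 2.527 in; P > Ia so Q > 0
Runoff Q = (P−Ia)²/(P−Ia+S) = (2.527)²/(2.527+0.767) = 609941809/314725675 ≈ 1.938 in

Q = 609941809/314725675 in ≈ 1.938 in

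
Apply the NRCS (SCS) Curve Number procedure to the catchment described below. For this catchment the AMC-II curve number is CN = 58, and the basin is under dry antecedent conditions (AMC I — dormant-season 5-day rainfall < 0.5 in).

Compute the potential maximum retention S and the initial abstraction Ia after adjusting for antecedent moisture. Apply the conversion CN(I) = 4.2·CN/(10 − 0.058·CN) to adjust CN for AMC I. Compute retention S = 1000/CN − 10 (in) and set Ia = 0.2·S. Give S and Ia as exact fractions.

Adjust CN=58 to AMC I: 4.2·58/(10 − 0.058·58) → (1218/5) ÷ (1659/250) = 2900/79 ≈ 36.709
Max retention: S = 1000/(2900/79) − 10 = 500/29 in (≈ 17.241 in)
Ia = 0.2S: 0.2·17.241 = 3.448 in (exactly 100/29)

S = 500/29 in ≈ 17.241 in; Ia = 100/29 in ≈ 3.448 in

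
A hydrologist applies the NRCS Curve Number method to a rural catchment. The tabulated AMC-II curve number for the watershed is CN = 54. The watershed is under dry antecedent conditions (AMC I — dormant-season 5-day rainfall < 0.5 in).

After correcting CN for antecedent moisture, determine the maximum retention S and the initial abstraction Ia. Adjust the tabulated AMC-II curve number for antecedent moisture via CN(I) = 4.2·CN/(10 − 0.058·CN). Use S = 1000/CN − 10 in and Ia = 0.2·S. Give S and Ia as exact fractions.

S = 11500/567 in ≈ 20.282 in; Ia = 2300/567 in ≈ 4.056 in

Adjust CN=54 to AMC I: 4.2·54/(10 − 0.058·54) → (1134/5) ÷ (1717/250) = 56700/1717 ≈ 33.023
S = 1000/(56700/1717) − 10 = 11500/567 in ≈ 20.282 in
Initial abstraction Ia = S/5 = (11500/567)/5 = 2300/567 ≈ 4.056 in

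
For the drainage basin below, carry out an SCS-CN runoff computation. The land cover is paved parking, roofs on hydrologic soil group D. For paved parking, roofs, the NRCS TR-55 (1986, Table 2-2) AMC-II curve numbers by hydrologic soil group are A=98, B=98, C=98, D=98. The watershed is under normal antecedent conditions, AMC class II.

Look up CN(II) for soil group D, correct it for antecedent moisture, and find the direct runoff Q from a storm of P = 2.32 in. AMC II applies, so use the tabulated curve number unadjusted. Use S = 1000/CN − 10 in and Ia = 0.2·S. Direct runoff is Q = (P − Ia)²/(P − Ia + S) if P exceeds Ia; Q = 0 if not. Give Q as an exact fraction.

NRCS table: paved parking, roofs, soil group D → CN(II) = 98
CN(II) = 98; AMC II needs no correction.
S = 1000/98 − 10 = 10/49 in ≈ 0.204 in
Ia = 0.2·(10/49) = 2/49 in ≈ 0.041 in
Excess rainfall: 2.320 − 0.041 = 2.279 in; P > Ia so Q > 0
Q: (2792/1225)² ÷ (3042/1225) = 3897632/1863225 in (≈ 2.092 in)

Q = 3897632/1863225 in ≈ 2.092 in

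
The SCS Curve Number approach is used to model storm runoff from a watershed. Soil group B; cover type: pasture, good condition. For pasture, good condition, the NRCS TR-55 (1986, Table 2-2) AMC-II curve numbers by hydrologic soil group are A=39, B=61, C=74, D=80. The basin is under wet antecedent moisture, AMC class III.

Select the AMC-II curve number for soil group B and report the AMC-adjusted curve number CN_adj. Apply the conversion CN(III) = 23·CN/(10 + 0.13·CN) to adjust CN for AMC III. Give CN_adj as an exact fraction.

NRCS table: pasture, good condition, soil group B → CN(II) = 61
Adjust CN=61 to AMC III: 23·61/(10 + 0.13·61) → 1403 ÷ (1793/100) = 140300/1793 ≈ 78.249

CN_adj = 140300/1793 ≈ 78.249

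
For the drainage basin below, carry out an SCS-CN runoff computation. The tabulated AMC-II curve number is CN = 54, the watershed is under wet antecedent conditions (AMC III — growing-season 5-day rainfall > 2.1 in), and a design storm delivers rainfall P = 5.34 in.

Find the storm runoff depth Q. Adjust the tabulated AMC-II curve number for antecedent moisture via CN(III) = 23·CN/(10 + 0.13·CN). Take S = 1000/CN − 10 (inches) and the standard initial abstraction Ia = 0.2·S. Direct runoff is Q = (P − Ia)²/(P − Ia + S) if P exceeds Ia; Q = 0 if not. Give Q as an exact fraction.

Q = 38551681/15132150 in ≈ 2.548 in

CN(III) from CN(II)=54: (23·54)/(10 + 0.13·54) = 2700/37 ≈ 72.973
Retention S: 1000/CN − 10 with CN=72.973 → S = 100/27 ≈ 3.704 in
Ia = 0.2·(100/27) = 20/27 in ≈ 0.741 in
P − Ia = 5.340 − 0.741 = 6209/1350 ≈ 4.599 in (> 0, runoff occurs)
Runoff Q = (P−Ia)²/(P−Ia+S) = (4.599)²/(4.599+3.704) = 38551681/15132150 ≈ 2.548 in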